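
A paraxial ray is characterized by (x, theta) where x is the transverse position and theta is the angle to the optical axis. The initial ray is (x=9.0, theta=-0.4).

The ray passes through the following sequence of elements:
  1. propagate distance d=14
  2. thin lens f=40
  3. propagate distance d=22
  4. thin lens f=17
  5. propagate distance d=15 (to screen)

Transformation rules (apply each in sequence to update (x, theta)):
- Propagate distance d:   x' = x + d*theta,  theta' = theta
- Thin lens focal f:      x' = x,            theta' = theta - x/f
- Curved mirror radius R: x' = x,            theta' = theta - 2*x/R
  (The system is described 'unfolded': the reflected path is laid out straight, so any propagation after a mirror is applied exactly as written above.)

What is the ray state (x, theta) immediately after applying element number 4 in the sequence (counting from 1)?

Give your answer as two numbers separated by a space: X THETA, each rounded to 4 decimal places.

Answer: -7.2700 -0.0574

Derivation:
Initial: x=9.0000 theta=-0.4000
After 1 (propagate distance d=14): x=3.4000 theta=-0.4000
After 2 (thin lens f=40): x=3.4000 theta=-0.4850
After 3 (propagate distance d=22): x=-7.2700 theta=-0.4850
After 4 (thin lens f=17): x=-7.2700 theta=-39/680 (≈-0.0574)
Rounded to 4 decimal places: x = -7.2700, theta = -0.0574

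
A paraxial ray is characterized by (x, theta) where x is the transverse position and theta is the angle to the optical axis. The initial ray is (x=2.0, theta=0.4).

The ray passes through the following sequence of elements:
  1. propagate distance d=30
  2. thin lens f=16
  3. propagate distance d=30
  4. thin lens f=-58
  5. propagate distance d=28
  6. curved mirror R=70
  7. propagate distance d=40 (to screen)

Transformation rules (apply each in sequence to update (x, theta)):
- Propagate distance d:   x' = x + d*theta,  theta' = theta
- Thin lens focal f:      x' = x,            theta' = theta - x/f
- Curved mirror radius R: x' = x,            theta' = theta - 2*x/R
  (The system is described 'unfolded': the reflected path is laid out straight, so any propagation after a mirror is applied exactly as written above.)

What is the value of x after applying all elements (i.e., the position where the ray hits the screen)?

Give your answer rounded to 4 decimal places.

Initial: x=2.0000 theta=0.4000
After 1 (propagate distance d=30): x=14.0000 theta=0.4000
After 2 (thin lens f=16): x=14.0000 theta=-0.4750
After 3 (propagate distance d=30): x=-0.2500 theta=-0.4750
After 4 (thin lens f=-58): x=-0.2500 theta=-139/290 (≈-0.4793)
After 5 (propagate distance d=28): x=-7929/580 (≈-13.6707) theta=-139/290 (≈-0.4793)
After 6 (curved mirror R=70): x=-7929/580 (≈-13.6707) theta=-1801/20300 (≈-0.0887)
After 7 (propagate distance d=40 (to screen)): x=-69911/4060 (≈-17.2195) theta=-1801/20300 (≈-0.0887)
Rounded to 4 decimal places: x = -17.2195

Answer: -17.2195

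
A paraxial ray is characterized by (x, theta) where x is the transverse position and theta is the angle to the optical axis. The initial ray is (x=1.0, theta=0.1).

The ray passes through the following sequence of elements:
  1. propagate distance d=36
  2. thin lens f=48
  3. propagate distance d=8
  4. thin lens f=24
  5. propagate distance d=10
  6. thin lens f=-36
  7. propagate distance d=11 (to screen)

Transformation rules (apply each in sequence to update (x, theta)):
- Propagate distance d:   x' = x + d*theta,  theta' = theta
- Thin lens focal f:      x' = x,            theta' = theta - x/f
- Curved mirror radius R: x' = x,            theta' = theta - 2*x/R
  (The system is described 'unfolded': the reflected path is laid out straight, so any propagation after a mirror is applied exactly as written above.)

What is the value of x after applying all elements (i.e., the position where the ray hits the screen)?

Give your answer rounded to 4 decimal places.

Initial: x=1.0000 theta=0.1000
After 1 (propagate distance d=36): x=4.6000 theta=0.1000
After 2 (thin lens f=48): x=4.6000 theta=1/240 (≈0.0042)
After 3 (propagate distance d=8): x=139/30 (≈4.6333) theta=1/240 (≈0.0042)
After 4 (thin lens f=24): x=139/30 (≈4.6333) theta=-17/90 (≈-0.1889)
After 5 (propagate distance d=10): x=247/90 (≈2.7444) theta=-17/90 (≈-0.1889)
After 6 (thin lens f=-36): x=247/90 (≈2.7444) theta=-73/648 (≈-0.1127)
After 7 (propagate distance d=11 (to screen)): x=4877/3240 (≈1.5052) theta=-73/648 (≈-0.1127)
Rounded to 4 decimal places: x = 1.5052

Answer: 1.5052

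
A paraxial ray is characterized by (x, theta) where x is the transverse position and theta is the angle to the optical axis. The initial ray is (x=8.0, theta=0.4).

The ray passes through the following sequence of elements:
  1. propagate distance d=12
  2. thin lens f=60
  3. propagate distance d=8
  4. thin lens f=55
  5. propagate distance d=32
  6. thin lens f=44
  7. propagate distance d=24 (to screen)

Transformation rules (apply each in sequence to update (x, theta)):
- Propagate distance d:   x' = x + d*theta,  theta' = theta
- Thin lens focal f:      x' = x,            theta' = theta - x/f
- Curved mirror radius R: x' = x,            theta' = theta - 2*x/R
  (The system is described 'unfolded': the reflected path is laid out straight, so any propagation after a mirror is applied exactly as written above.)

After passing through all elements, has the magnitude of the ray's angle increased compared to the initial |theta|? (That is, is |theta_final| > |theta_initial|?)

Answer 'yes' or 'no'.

Answer: no

Derivation:
Initial: x=8.0000 theta=0.4000
After 1 (propagate distance d=12): x=12.8000 theta=0.4000
After 2 (thin lens f=60): x=12.8000 theta=14/75 (≈0.1867)
After 3 (propagate distance d=8): x=1072/75 (≈14.2933) theta=14/75 (≈0.1867)
After 4 (thin lens f=55): x=1072/75 (≈14.2933) theta=-302/4125 (≈-0.0732)
After 5 (propagate distance d=32): x=16432/1375 (≈11.9505) theta=-302/4125 (≈-0.0732)
After 6 (thin lens f=44): x=16432/1375 (≈11.9505) theta=-15646/45375 (≈-0.3448)
After 7 (propagate distance d=24 (to screen)): x=55584/15125 (≈3.6750) theta=-15646/45375 (≈-0.3448)
|theta_initial|=0.4000 |theta_final|=15646/45375 (≈0.3448) -> not increased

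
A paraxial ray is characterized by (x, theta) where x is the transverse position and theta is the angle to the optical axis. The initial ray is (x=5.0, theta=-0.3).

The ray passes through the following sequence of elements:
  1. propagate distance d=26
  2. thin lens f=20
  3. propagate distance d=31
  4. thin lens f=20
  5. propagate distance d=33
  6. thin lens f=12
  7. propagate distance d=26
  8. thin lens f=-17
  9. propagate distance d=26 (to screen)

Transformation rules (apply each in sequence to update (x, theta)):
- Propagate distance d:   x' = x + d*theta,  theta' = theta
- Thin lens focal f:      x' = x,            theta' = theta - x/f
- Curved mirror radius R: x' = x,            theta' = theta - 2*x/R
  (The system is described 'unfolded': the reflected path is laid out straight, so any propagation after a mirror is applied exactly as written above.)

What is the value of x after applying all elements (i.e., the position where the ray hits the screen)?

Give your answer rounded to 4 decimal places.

Answer: 22.1301

Derivation:
Initial: x=5.0000 theta=-0.3000
After 1 (propagate distance d=26): x=-2.8000 theta=-0.3000
After 2 (thin lens f=20): x=-2.8000 theta=-0.1600
After 3 (propagate distance d=31): x=-7.7600 theta=-0.1600
After 4 (thin lens f=20): x=-7.7600 theta=0.2280
After 5 (propagate distance d=33): x=-0.2360 theta=0.2280
After 6 (thin lens f=12): x=-0.2360 theta=743/3000 (≈0.2477)
After 7 (propagate distance d=26): x=1861/300 (≈6.2033) theta=743/3000 (≈0.2477)
After 8 (thin lens f=-17): x=1861/300 (≈6.2033) theta=31241/51000 (≈0.6126)
After 9 (propagate distance d=26 (to screen)): x=94053/4250 (≈22.1301) theta=31241/51000 (≈0.6126)
Rounded to 4 decimal places: x = 22.1301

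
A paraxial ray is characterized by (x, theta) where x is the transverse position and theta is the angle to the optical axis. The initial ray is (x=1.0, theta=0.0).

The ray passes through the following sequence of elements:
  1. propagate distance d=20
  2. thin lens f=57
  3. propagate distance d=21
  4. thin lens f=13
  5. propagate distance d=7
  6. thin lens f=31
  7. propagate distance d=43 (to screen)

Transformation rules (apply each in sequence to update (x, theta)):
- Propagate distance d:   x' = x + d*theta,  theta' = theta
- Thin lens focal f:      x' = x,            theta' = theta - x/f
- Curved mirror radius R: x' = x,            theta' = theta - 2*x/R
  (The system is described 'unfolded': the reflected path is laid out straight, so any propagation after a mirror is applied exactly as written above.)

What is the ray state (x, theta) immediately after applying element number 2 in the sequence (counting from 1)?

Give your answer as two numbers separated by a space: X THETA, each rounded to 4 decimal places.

Initial: x=1.0000 theta=0.0000
After 1 (propagate distance d=20): x=1.0000 theta=0.0000
After 2 (thin lens f=57): x=1.0000 theta=-1/57 (≈-0.0175)
Rounded to 4 decimal places: x = 1.0000, theta = -0.0175

Answer: 1.0000 -0.0175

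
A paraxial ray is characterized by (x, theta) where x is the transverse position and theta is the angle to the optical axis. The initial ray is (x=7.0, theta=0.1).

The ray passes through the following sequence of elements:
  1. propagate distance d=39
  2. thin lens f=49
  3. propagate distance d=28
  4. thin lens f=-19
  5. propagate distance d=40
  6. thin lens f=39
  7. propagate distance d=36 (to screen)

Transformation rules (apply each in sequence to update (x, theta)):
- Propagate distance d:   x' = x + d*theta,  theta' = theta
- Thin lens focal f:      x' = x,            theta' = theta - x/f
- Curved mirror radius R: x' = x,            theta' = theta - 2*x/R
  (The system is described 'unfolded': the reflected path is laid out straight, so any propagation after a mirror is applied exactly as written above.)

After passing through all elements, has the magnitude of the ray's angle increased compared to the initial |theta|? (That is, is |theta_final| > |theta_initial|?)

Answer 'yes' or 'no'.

Initial: x=7.0000 theta=0.1000
After 1 (propagate distance d=39): x=10.9000 theta=0.1000
After 2 (thin lens f=49): x=10.9000 theta=-6/49 (≈-0.1224)
After 3 (propagate distance d=28): x=523/70 (≈7.4714) theta=-6/49 (≈-0.1224)
After 4 (thin lens f=-19): x=523/70 (≈7.4714) theta=2521/9310 (≈0.2708)
After 5 (propagate distance d=40): x=170399/9310 (≈18.3028) theta=2521/9310 (≈0.2708)
After 6 (thin lens f=39): x=170399/9310 (≈18.3028) theta=-7208/36309 (≈-0.1985)
After 7 (propagate distance d=36 (to screen)): x=1350227/121030 (≈11.1561) theta=-7208/36309 (≈-0.1985)
|theta_initial|=0.1000 |theta_final|=7208/36309 (≈0.1985) -> increased

Answer: yes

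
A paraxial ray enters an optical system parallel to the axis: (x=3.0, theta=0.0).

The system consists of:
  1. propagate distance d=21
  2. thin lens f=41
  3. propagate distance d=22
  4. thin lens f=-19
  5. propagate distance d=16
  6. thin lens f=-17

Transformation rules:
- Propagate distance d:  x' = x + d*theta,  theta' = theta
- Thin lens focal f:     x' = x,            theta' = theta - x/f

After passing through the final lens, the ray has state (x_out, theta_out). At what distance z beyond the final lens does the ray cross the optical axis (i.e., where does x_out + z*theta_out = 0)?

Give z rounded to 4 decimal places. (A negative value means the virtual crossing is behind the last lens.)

Initial: x=3.0000 theta=0.0000
After 1 (propagate distance d=21): x=3.0000 theta=0.0000
After 2 (thin lens f=41): x=3.0000 theta=-3/41 (≈-0.0732)
After 3 (propagate distance d=22): x=57/41 (≈1.3902) theta=-3/41 (≈-0.0732)
After 4 (thin lens f=-19): x=57/41 (≈1.3902) theta=0.0000
After 5 (propagate distance d=16): x=57/41 (≈1.3902) theta=0.0000
After 6 (thin lens f=-17): x=57/41 (≈1.3902) theta=57/697 (≈0.0818)
z_focus = -x_out/theta_out = -(57/41)/(57/697) = -17.0000
Rounded to 4 decimal places: z = -17.0000

Answer: -17.0000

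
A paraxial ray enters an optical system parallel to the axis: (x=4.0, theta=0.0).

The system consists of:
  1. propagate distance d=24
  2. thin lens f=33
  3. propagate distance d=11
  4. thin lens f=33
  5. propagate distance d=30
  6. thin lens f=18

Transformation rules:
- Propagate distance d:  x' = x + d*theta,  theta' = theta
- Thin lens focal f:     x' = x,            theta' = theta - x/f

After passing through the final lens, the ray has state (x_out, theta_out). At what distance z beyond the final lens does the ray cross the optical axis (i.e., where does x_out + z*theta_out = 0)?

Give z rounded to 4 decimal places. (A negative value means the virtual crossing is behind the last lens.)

Initial: x=4.0000 theta=0.0000
After 1 (propagate distance d=24): x=4.0000 theta=0.0000
After 2 (thin lens f=33): x=4.0000 theta=-4/33 (≈-0.1212)
After 3 (propagate distance d=11): x=8/3 (≈2.6667) theta=-4/33 (≈-0.1212)
After 4 (thin lens f=33): x=8/3 (≈2.6667) theta=-20/99 (≈-0.2020)
After 5 (propagate distance d=30): x=-112/33 (≈-3.3939) theta=-20/99 (≈-0.2020)
After 6 (thin lens f=18): x=-112/33 (≈-3.3939) theta=-4/297 (≈-0.0135)
z_focus = -x_out/theta_out = -(-112/33)/(-4/297) = -252.0000
Rounded to 4 decimal places: z = -252.0000

Answer: -252.0000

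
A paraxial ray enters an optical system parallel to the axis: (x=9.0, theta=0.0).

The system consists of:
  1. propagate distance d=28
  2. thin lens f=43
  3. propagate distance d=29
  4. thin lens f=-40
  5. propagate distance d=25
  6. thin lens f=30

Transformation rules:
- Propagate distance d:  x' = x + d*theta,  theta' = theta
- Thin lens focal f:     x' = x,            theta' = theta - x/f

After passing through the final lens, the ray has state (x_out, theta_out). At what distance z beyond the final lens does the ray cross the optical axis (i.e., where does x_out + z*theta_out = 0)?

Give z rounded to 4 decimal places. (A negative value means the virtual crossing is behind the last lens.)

Answer: -3.9130

Derivation:
Initial: x=9.0000 theta=0.0000
After 1 (propagate distance d=28): x=9.0000 theta=0.0000
After 2 (thin lens f=43): x=9.0000 theta=-9/43 (≈-0.2093)
After 3 (propagate distance d=29): x=126/43 (≈2.9302) theta=-9/43 (≈-0.2093)
After 4 (thin lens f=-40): x=126/43 (≈2.9302) theta=-117/860 (≈-0.1360)
After 5 (propagate distance d=25): x=-81/172 (≈-0.4709) theta=-117/860 (≈-0.1360)
After 6 (thin lens f=30): x=-81/172 (≈-0.4709) theta=-207/1720 (≈-0.1203)
z_focus = -x_out/theta_out = -(-81/172)/(-207/1720) = -90/23 ≈ -3.9130
Rounded to 4 decimal places: z = -3.9130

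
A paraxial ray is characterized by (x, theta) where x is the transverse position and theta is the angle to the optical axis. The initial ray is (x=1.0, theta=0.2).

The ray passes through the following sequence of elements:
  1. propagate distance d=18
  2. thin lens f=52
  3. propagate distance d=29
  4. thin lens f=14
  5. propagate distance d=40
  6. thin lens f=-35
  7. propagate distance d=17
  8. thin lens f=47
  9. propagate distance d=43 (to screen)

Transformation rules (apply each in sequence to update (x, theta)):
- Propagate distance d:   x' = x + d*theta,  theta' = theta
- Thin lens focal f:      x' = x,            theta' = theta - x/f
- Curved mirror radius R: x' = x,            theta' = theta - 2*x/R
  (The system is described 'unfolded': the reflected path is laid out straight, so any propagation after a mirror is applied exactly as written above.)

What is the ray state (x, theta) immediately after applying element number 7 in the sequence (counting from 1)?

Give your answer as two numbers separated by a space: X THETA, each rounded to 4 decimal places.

Initial: x=1.0000 theta=0.2000
After 1 (propagate distance d=18): x=4.6000 theta=0.2000
After 2 (thin lens f=52): x=4.6000 theta=29/260 (≈0.1115)
After 3 (propagate distance d=29): x=2037/260 (≈7.8346) theta=29/260 (≈0.1115)
After 4 (thin lens f=14): x=2037/260 (≈7.8346) theta=-233/520 (≈-0.4481)
After 5 (propagate distance d=40): x=-2623/260 (≈-10.0885) theta=-233/520 (≈-0.4481)
After 6 (thin lens f=-35): x=-2623/260 (≈-10.0885) theta=-13401/18200 (≈-0.7363)
After 7 (propagate distance d=17): x=-411427/18200 (≈-22.6059) theta=-13401/18200 (≈-0.7363)
Rounded to 4 decimal places: x = -22.6059, theta = -0.7363

Answer: -22.6059 -0.7363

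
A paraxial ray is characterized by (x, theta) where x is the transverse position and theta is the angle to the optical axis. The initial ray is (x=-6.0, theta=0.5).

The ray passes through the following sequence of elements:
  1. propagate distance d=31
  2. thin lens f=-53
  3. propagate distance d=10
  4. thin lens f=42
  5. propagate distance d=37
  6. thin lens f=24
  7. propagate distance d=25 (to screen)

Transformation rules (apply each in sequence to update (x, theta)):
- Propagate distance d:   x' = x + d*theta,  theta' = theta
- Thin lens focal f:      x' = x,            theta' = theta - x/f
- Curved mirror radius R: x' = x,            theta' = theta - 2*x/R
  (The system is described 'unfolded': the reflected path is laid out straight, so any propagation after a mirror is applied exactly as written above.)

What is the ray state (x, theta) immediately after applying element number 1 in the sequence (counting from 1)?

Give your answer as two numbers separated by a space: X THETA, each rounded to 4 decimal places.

Initial: x=-6.0000 theta=0.5000
After 1 (propagate distance d=31): x=9.5000 theta=0.5000
Rounded to 4 decimal places: x = 9.5000, theta = 0.5000

Answer: 9.5000 0.5000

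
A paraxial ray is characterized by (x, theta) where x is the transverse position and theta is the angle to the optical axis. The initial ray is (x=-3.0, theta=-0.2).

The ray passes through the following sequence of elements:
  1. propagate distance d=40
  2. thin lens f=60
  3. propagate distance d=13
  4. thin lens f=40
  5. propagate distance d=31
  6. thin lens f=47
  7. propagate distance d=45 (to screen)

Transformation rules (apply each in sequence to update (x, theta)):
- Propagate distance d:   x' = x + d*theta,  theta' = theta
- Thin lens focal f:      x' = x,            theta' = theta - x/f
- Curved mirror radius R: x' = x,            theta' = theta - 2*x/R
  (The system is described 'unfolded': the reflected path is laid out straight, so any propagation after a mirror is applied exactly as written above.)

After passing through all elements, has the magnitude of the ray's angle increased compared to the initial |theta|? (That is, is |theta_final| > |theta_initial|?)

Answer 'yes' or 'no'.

Answer: yes

Derivation:
Initial: x=-3.0000 theta=-0.2000
After 1 (propagate distance d=40): x=-11.0000 theta=-0.2000
After 2 (thin lens f=60): x=-11.0000 theta=-1/60 (≈-0.0167)
After 3 (propagate distance d=13): x=-673/60 (≈-11.2167) theta=-1/60 (≈-0.0167)
After 4 (thin lens f=40): x=-673/60 (≈-11.2167) theta=211/800 (≈0.2638)
After 5 (propagate distance d=31): x=-7297/2400 (≈-3.0404) theta=211/800 (≈0.2638)
After 6 (thin lens f=47): x=-7297/2400 (≈-3.0404) theta=4631/14100 (≈0.3284)
After 7 (propagate distance d=45 (to screen)): x=1324201/112800 (≈11.7394) theta=4631/14100 (≈0.3284)
|theta_initial|=0.2000 |theta_final|=4631/14100 (≈0.3284) -> increased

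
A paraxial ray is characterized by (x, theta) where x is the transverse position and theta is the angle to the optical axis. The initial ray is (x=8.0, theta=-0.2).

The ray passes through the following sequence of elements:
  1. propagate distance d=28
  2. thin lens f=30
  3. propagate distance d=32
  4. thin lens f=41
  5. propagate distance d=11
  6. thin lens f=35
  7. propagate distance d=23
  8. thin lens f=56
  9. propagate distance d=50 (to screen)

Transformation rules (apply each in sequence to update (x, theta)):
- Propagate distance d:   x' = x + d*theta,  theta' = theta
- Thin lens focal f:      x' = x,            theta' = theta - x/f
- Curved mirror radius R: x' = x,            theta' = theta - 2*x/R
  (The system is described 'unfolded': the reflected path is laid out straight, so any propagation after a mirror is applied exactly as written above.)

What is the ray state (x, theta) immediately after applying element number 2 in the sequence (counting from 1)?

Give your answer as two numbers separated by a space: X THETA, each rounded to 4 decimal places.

Initial: x=8.0000 theta=-0.2000
After 1 (propagate distance d=28): x=2.4000 theta=-0.2000
After 2 (thin lens f=30): x=2.4000 theta=-0.2800
Rounded to 4 decimal places: x = 2.4000, theta = -0.2800

Answer: 2.4000 -0.2800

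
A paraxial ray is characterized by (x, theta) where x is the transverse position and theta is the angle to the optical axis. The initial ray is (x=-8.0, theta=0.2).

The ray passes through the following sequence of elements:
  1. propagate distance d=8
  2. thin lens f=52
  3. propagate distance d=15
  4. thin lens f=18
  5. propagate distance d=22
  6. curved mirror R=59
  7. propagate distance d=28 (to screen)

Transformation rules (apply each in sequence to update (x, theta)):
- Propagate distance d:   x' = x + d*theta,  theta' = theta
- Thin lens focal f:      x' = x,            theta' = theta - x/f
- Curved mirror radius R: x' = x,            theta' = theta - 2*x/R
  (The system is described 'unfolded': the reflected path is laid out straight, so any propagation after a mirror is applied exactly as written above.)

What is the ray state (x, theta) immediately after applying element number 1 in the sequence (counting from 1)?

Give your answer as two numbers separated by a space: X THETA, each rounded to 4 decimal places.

Initial: x=-8.0000 theta=0.2000
After 1 (propagate distance d=8): x=-6.4000 theta=0.2000
Rounded to 4 decimal places: x = -6.4000, theta = 0.2000

Answer: -6.4000 0.2000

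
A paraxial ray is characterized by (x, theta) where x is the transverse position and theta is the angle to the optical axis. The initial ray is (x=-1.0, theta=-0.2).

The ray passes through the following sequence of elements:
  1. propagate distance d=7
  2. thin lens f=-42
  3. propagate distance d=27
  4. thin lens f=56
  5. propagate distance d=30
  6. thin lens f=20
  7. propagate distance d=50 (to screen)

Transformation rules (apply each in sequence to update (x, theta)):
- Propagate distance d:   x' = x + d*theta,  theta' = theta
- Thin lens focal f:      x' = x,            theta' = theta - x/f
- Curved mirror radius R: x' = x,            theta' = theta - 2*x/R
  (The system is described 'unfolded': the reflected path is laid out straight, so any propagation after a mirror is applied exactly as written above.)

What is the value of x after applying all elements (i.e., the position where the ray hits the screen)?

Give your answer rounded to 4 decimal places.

Initial: x=-1.0000 theta=-0.2000
After 1 (propagate distance d=7): x=-2.4000 theta=-0.2000
After 2 (thin lens f=-42): x=-2.4000 theta=-9/35 (≈-0.2571)
After 3 (propagate distance d=27): x=-327/35 (≈-9.3429) theta=-9/35 (≈-0.2571)
After 4 (thin lens f=56): x=-327/35 (≈-9.3429) theta=-177/1960 (≈-0.0903)
After 5 (propagate distance d=30): x=-11811/980 (≈-12.0520) theta=-177/1960 (≈-0.0903)
After 6 (thin lens f=20): x=-11811/980 (≈-12.0520) theta=10041/19600 (≈0.5123)
After 7 (propagate distance d=50 (to screen)): x=26583/1960 (≈13.5628) theta=10041/19600 (≈0.5123)
Rounded to 4 decimal places: x = 13.5628

Answer: 13.5628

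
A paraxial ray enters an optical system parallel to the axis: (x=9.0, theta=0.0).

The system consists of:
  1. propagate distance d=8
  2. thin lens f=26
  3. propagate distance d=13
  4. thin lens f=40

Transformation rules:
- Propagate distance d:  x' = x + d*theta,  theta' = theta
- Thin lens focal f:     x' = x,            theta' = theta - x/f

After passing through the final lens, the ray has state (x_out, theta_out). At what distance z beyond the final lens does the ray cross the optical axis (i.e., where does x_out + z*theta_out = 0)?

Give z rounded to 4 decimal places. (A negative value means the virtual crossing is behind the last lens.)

Answer: 9.8113

Derivation:
Initial: x=9.0000 theta=0.0000
After 1 (propagate distance d=8): x=9.0000 theta=0.0000
After 2 (thin lens f=26): x=9.0000 theta=-9/26 (≈-0.3462)
After 3 (propagate distance d=13): x=4.5000 theta=-9/26 (≈-0.3462)
After 4 (thin lens f=40): x=4.5000 theta=-477/1040 (≈-0.4587)
z_focus = -x_out/theta_out = -(4.5000)/(-477/1040) = 520/53 ≈ 9.8113
Rounded to 4 decimal places: z = 9.8113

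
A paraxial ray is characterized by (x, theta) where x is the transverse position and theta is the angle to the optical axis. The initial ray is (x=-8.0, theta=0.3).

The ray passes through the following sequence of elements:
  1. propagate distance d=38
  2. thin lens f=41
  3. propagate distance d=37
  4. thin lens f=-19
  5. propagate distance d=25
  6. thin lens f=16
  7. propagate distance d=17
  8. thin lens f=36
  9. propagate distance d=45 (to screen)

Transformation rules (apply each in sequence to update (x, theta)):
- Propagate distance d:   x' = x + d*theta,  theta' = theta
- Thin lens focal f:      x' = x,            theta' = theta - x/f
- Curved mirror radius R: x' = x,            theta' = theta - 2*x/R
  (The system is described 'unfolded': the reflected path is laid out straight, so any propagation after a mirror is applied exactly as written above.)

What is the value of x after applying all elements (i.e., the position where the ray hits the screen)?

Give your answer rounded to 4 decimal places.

Initial: x=-8.0000 theta=0.3000
After 1 (propagate distance d=38): x=3.4000 theta=0.3000
After 2 (thin lens f=41): x=3.4000 theta=89/410 (≈0.2171)
After 3 (propagate distance d=37): x=4687/410 (≈11.4317) theta=89/410 (≈0.2171)
After 4 (thin lens f=-19): x=4687/410 (≈11.4317) theta=3189/3895 (≈0.8187)
After 5 (propagate distance d=25): x=248503/7790 (≈31.9003) theta=3189/3895 (≈0.8187)
After 6 (thin lens f=16): x=248503/7790 (≈31.9003) theta=-29291/24928 (≈-1.1750)
After 7 (propagate distance d=17): x=78227/6560 (≈11.9248) theta=-29291/24928 (≈-1.1750)
After 8 (thin lens f=36): x=78227/6560 (≈11.9248) theta=-6758693/4487040 (≈-1.5063)
After 9 (propagate distance d=45 (to screen)): x=-27848213/498560 (≈-55.8573) theta=-6758693/4487040 (≈-1.5063)
Rounded to 4 decimal places: x = -55.8573

Answer: -55.8573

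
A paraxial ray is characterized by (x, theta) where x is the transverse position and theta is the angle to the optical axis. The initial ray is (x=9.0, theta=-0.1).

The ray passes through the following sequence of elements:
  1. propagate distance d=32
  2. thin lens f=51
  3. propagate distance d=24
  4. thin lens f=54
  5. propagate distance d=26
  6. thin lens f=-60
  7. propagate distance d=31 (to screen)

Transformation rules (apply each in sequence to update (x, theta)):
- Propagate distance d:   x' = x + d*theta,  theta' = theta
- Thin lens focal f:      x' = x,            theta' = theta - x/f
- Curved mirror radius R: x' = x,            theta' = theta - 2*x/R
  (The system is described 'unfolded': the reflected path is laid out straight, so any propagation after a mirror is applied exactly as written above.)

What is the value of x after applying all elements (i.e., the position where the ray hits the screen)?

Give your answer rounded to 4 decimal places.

Answer: -14.9110

Derivation:
Initial: x=9.0000 theta=-0.1000
After 1 (propagate distance d=32): x=5.8000 theta=-0.1000
After 2 (thin lens f=51): x=5.8000 theta=-109/510 (≈-0.2137)
After 3 (propagate distance d=24): x=57/85 (≈0.6706) theta=-109/510 (≈-0.2137)
After 4 (thin lens f=54): x=57/85 (≈0.6706) theta=-173/765 (≈-0.2261)
After 5 (propagate distance d=26): x=-797/153 (≈-5.2092) theta=-173/765 (≈-0.2261)
After 6 (thin lens f=-60): x=-797/153 (≈-5.2092) theta=-169/540 (≈-0.3130)
After 7 (propagate distance d=31 (to screen)): x=-136883/9180 (≈-14.9110) theta=-169/540 (≈-0.3130)
Rounded to 4 decimal places: x = -14.9110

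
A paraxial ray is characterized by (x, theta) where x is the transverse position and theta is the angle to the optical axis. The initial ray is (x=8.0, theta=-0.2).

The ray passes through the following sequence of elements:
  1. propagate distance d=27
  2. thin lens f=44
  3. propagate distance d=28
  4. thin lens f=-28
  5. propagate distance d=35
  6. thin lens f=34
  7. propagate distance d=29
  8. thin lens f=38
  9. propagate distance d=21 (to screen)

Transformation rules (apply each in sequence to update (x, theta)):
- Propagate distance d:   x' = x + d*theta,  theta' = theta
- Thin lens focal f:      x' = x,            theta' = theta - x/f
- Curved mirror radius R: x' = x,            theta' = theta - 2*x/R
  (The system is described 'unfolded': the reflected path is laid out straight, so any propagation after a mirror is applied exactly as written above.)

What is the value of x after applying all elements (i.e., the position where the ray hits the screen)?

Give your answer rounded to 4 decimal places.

Answer: -3.6660

Derivation:
Initial: x=8.0000 theta=-0.2000
After 1 (propagate distance d=27): x=2.6000 theta=-0.2000
After 2 (thin lens f=44): x=2.6000 theta=-57/220 (≈-0.2591)
After 3 (propagate distance d=28): x=-256/55 (≈-4.6545) theta=-57/220 (≈-0.2591)
After 4 (thin lens f=-28): x=-256/55 (≈-4.6545) theta=-131/308 (≈-0.4253)
After 5 (propagate distance d=35): x=-4299/220 (≈-19.5409) theta=-131/308 (≈-0.4253)
After 6 (thin lens f=34): x=-4299/220 (≈-19.5409) theta=7823/52360 (≈0.1494)
After 7 (propagate distance d=29): x=-159259/10472 (≈-15.2081) theta=7823/52360 (≈0.1494)
After 8 (thin lens f=38): x=-159259/10472 (≈-15.2081) theta=1093569/1989680 (≈0.5496)
After 9 (propagate distance d=21 (to screen)): x=-7294261/1989680 (≈-3.6660) theta=1093569/1989680 (≈0.5496)
Rounded to 4 decimal places: x = -3.6660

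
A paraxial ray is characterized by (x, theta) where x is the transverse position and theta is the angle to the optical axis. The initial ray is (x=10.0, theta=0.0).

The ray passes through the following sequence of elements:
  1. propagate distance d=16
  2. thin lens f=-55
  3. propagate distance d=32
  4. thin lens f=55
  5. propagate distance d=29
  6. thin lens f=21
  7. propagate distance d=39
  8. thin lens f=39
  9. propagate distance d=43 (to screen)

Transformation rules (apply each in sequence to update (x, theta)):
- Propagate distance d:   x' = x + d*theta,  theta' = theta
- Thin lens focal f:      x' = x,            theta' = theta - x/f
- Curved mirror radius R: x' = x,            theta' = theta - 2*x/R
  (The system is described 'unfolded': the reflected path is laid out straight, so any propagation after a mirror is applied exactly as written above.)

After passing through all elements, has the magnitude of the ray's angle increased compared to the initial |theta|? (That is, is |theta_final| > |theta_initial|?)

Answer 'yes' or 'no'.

Initial: x=10.0000 theta=0.0000
After 1 (propagate distance d=16): x=10.0000 theta=0.0000
After 2 (thin lens f=-55): x=10.0000 theta=2/11 (≈0.1818)
After 3 (propagate distance d=32): x=174/11 (≈15.8182) theta=2/11 (≈0.1818)
After 4 (thin lens f=55): x=174/11 (≈15.8182) theta=-64/605 (≈-0.1058)
After 5 (propagate distance d=29): x=7714/605 (≈12.7504) theta=-64/605 (≈-0.1058)
After 6 (thin lens f=21): x=7714/605 (≈12.7504) theta=-1294/1815 (≈-0.7129)
After 7 (propagate distance d=39): x=-828/55 (≈-15.0545) theta=-1294/1815 (≈-0.7129)
After 8 (thin lens f=39): x=-828/55 (≈-15.0545) theta=-7714/23595 (≈-0.3269)
After 9 (propagate distance d=43 (to screen)): x=-686914/23595 (≈-29.1127) theta=-7714/23595 (≈-0.3269)
|theta_initial|=0.0000 |theta_final|=7714/23595 (≈0.3269) -> increased

Answer: yes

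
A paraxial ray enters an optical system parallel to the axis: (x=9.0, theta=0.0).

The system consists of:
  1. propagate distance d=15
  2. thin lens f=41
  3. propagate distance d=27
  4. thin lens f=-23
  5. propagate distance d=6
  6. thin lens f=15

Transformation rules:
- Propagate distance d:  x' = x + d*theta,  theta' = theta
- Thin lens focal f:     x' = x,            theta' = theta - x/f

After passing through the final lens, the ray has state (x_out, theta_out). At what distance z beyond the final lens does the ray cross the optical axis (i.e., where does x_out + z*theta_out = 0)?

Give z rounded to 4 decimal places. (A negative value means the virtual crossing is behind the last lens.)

Answer: 9.9752

Derivation:
Initial: x=9.0000 theta=0.0000
After 1 (propagate distance d=15): x=9.0000 theta=0.0000
After 2 (thin lens f=41): x=9.0000 theta=-9/41 (≈-0.2195)
After 3 (propagate distance d=27): x=126/41 (≈3.0732) theta=-9/41 (≈-0.2195)
After 4 (thin lens f=-23): x=126/41 (≈3.0732) theta=-81/943 (≈-0.0859)
After 5 (propagate distance d=6): x=2412/943 (≈2.5578) theta=-81/943 (≈-0.0859)
After 6 (thin lens f=15): x=2412/943 (≈2.5578) theta=-1209/4715 (≈-0.2564)
z_focus = -x_out/theta_out = -(2412/943)/(-1209/4715) = 4020/403 ≈ 9.9752
Rounded to 4 decimal places: z = 9.9752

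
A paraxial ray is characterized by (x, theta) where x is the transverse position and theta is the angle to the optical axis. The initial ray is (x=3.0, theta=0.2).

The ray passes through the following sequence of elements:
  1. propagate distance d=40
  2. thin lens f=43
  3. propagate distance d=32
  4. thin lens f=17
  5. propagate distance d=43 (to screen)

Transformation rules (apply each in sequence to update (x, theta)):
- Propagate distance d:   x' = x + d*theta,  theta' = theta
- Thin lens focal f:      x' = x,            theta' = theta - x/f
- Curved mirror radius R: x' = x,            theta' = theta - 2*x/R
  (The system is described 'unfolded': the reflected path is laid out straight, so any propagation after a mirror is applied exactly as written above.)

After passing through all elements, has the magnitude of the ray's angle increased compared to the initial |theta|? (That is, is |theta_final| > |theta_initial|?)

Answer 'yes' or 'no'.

Answer: yes

Derivation:
Initial: x=3.0000 theta=0.2000
After 1 (propagate distance d=40): x=11.0000 theta=0.2000
After 2 (thin lens f=43): x=11.0000 theta=-12/215 (≈-0.0558)
After 3 (propagate distance d=32): x=1981/215 (≈9.2140) theta=-12/215 (≈-0.0558)
After 4 (thin lens f=17): x=1981/215 (≈9.2140) theta=-437/731 (≈-0.5978)
After 5 (propagate distance d=43 (to screen)): x=-60278/3655 (≈-16.4919) theta=-437/731 (≈-0.5978)
|theta_initial|=0.2000 |theta_final|=437/731 (≈0.5978) -> increased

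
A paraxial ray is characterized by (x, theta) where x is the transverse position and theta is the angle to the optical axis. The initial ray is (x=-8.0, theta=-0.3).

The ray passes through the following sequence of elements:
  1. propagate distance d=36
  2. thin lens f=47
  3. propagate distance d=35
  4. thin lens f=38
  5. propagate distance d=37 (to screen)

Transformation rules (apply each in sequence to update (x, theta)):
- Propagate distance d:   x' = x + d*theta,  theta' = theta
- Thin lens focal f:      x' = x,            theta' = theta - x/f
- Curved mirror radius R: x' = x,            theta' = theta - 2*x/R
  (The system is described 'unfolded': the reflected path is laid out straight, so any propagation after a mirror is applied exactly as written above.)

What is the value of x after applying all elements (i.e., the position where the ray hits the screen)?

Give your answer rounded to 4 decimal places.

Answer: 3.2974

Derivation:
Initial: x=-8.0000 theta=-0.3000
After 1 (propagate distance d=36): x=-18.8000 theta=-0.3000
After 2 (thin lens f=47): x=-18.8000 theta=0.1000
After 3 (propagate distance d=35): x=-15.3000 theta=0.1000
After 4 (thin lens f=38): x=-15.3000 theta=191/380 (≈0.5026)
After 5 (propagate distance d=37 (to screen)): x=1253/380 (≈3.2974) theta=191/380 (≈0.5026)
Rounded to 4 decimal places: x = 3.2974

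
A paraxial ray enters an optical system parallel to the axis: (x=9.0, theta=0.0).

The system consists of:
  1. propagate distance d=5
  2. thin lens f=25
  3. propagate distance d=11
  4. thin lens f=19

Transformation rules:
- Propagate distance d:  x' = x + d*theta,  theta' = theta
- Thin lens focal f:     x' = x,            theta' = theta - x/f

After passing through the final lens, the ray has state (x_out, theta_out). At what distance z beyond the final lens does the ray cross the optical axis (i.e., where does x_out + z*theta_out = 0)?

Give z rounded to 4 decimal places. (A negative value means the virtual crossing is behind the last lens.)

Initial: x=9.0000 theta=0.0000
After 1 (propagate distance d=5): x=9.0000 theta=0.0000
After 2 (thin lens f=25): x=9.0000 theta=-0.3600
After 3 (propagate distance d=11): x=5.0400 theta=-0.3600
After 4 (thin lens f=19): x=5.0400 theta=-297/475 (≈-0.6253)
z_focus = -x_out/theta_out = -(5.0400)/(-297/475) = 266/33 ≈ 8.0606
Rounded to 4 decimal places: z = 8.0606

Answer: 8.0606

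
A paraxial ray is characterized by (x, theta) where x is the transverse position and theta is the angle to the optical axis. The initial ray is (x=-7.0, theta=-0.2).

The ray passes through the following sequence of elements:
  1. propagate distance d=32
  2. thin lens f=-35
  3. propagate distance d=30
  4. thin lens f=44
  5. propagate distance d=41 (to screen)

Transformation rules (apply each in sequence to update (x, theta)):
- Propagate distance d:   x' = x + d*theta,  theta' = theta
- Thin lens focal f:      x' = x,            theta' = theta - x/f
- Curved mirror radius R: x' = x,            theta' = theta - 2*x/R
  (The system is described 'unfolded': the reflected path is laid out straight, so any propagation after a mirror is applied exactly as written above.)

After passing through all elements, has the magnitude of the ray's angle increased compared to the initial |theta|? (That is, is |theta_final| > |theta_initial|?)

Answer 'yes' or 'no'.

Initial: x=-7.0000 theta=-0.2000
After 1 (propagate distance d=32): x=-13.4000 theta=-0.2000
After 2 (thin lens f=-35): x=-13.4000 theta=-102/175 (≈-0.5829)
After 3 (propagate distance d=30): x=-1081/35 (≈-30.8857) theta=-102/175 (≈-0.5829)
After 4 (thin lens f=44): x=-1081/35 (≈-30.8857) theta=131/1100 (≈0.1191)
After 5 (propagate distance d=41 (to screen)): x=-200223/7700 (≈-26.0030) theta=131/1100 (≈0.1191)
|theta_initial|=0.2000 |theta_final|=131/1100 (≈0.1191) -> not increased

Answer: no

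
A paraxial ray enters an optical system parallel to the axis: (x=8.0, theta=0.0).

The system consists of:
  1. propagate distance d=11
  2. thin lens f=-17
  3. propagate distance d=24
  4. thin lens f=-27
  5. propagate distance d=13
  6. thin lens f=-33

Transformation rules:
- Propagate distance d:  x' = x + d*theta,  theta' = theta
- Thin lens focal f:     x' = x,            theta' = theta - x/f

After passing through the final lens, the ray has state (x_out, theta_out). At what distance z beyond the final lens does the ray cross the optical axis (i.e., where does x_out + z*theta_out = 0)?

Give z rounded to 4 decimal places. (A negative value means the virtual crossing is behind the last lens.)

Initial: x=8.0000 theta=0.0000
After 1 (propagate distance d=11): x=8.0000 theta=0.0000
After 2 (thin lens f=-17): x=8.0000 theta=8/17 (≈0.4706)
After 3 (propagate distance d=24): x=328/17 (≈19.2941) theta=8/17 (≈0.4706)
After 4 (thin lens f=-27): x=328/17 (≈19.2941) theta=32/27 (≈1.1852)
After 5 (propagate distance d=13): x=15928/459 (≈34.7015) theta=32/27 (≈1.1852)
After 6 (thin lens f=-33): x=15928/459 (≈34.7015) theta=3080/1377 (≈2.2367)
z_focus = -x_out/theta_out = -(15928/459)/(3080/1377) = -543/35 ≈ -15.5143
Rounded to 4 decimal places: z = -15.5143

Answer: -15.5143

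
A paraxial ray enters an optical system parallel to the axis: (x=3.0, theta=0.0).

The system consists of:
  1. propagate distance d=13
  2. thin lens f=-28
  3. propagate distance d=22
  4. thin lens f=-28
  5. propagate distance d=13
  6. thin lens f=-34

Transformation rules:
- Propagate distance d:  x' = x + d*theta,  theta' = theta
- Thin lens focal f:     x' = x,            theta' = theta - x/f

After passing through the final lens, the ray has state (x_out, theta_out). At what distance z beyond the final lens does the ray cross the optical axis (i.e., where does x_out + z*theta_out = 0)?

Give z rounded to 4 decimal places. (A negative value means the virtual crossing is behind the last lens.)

Initial: x=3.0000 theta=0.0000
After 1 (propagate distance d=13): x=3.0000 theta=0.0000
After 2 (thin lens f=-28): x=3.0000 theta=3/28 (≈0.1071)
After 3 (propagate distance d=22): x=75/14 (≈5.3571) theta=3/28 (≈0.1071)
After 4 (thin lens f=-28): x=75/14 (≈5.3571) theta=117/392 (≈0.2985)
After 5 (propagate distance d=13): x=3621/392 (≈9.2372) theta=117/392 (≈0.2985)
After 6 (thin lens f=-34): x=3621/392 (≈9.2372) theta=447/784 (≈0.5702)
z_focus = -x_out/theta_out = -(3621/392)/(447/784) = -2414/149 ≈ -16.2013
Rounded to 4 decimal places: z = -16.2013

Answer: -16.2013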